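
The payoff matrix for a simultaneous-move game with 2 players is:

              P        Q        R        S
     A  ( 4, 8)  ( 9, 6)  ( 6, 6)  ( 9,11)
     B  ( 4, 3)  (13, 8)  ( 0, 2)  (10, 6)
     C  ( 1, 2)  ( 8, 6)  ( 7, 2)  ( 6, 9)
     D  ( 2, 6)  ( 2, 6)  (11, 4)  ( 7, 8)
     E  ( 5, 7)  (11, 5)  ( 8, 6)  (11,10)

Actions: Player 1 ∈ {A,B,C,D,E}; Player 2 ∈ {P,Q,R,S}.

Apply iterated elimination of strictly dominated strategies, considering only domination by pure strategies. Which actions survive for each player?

P1 drop A (E beats it: P:5>4 Q:11>9 R:8>6 S:11>9)
P1 drop C (E beats it: P:5>1 Q:11>8 R:8>7 S:11>6)
P2 drop P (S beats it: B:6>3 D:8>6 E:10>7)
P2 drop R (S beats it: B:6>2 D:8>4 E:10>6)
P1 drop D (B beats it: Q:13>2 S:10>7)
P1→{B,E} P2→{Q,S}

IESDS → P1:{B,E} P2:{Q,S}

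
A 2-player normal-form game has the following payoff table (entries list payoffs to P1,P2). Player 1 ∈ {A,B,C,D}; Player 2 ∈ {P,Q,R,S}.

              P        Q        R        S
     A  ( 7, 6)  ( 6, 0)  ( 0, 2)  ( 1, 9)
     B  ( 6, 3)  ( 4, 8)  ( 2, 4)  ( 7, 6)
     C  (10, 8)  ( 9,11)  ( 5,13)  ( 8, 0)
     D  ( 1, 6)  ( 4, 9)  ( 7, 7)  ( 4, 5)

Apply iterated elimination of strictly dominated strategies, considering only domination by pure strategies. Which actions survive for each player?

Survivors P1:{C,D} P2:{Q,R}

P1 drop A (C beats it: P:10>7 Q:9>6 R:5>0 S:8>1)
P1 drop B (C beats it: P:10>6 Q:9>4 R:5>2 S:8>7)
P2 drop P (Q beats it: C:11>8 D:9>6)
P2 drop S (Q beats it: C:11>0 D:9>5)
P1→{C,D} P2→{Q,R}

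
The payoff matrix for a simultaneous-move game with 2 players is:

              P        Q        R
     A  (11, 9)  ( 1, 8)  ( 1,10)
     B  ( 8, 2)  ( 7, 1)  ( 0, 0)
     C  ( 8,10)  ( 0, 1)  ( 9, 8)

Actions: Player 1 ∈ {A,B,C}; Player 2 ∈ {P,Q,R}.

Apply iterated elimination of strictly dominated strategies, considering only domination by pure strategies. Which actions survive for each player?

P2 drop Q (P beats it: A:9>8 B:2>1 C:10>1)
P1 drop B (A beats it: P:11>8 R:1>0)
P1→{A,C} P2→{P,R}

Remaining: P1:{A,C} P2:{P,R}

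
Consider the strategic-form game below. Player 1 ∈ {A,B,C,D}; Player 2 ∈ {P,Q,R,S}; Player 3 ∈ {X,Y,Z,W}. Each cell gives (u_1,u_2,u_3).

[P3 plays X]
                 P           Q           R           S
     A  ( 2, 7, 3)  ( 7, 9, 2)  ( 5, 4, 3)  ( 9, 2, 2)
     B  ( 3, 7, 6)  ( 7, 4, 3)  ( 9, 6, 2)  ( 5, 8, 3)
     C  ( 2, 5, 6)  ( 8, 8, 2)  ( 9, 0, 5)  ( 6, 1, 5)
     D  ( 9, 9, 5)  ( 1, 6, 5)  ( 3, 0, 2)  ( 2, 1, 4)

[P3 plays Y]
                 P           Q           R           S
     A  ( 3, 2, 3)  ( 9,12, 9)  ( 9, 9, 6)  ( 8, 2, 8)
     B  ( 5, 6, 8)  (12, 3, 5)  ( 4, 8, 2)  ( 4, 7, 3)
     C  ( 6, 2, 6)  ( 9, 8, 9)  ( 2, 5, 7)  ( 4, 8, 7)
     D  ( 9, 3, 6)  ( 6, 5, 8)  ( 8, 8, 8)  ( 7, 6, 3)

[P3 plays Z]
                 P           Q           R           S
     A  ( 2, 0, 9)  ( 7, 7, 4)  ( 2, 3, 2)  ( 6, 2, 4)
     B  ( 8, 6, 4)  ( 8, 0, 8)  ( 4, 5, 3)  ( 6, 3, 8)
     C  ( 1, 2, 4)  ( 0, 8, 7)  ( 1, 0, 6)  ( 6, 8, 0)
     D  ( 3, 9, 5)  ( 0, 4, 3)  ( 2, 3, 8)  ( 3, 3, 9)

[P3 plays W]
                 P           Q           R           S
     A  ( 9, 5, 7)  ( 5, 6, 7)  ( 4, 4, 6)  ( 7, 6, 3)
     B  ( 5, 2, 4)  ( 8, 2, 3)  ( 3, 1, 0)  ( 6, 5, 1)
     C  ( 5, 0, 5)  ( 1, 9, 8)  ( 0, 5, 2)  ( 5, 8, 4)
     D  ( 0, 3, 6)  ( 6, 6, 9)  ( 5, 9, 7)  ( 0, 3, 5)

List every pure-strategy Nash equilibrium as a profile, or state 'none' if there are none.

(A,P,X): not NE [P1→D gives 9>2; P2→Q gives 9>7; P3→Z gives 9>3]
(A,P,Y): not NE [P1→D gives 9>3; P2→Q gives 12>2; P3→Z gives 9>3]
(A,P,Z): not NE [P1→B gives 8>2; P2→Q gives 7>0]
(A,P,W): not NE [P2→S gives 6>5; P3→Z gives 9>7]
(A,Q,X): not NE [P1→C gives 8>7; P3→Y gives 9>2]
(A,Q,Y): not NE [P1→B gives 12>9]
(A,Q,Z): not NE [P1→B gives 8>7; P3→Y gives 9>4]
(A,Q,W): not NE [P1→B gives 8>5; P3→Y gives 9>7]
(A,R,X): not NE [P1→C gives 9>5; P2→Q gives 9>4; P3→W gives 6>3]
(A,R,Y): not NE [P2→Q gives 12>9]
(A,R,Z): not NE [P1→B gives 4>2; P2→Q gives 7>3; P3→W gives 6>2]
(A,R,W): not NE [P1→D gives 5>4; P2→S gives 6>4]
(A,S,X): not NE [P2→Q gives 9>2; P3→Y gives 8>2]
(A,S,Y): not NE [P2→Q gives 12>2]
(A,S,Z): not NE [P2→Q gives 7>2; P3→Y gives 8>4]
(A,S,W): not NE [P3→Y gives 8>3]
(B,P,X): not NE [P1→D gives 9>3; P2→S gives 8>7; P3→Y gives 8>6]
(B,P,Y): not NE [P1→D gives 9>5; P2→R gives 8>6]
(B,P,Z): not NE [P3→Y gives 8>4]
(B,P,W): not NE [P1→A gives 9>5; P2→S gives 5>2; P3→Y gives 8>4]
(B,Q,X): not NE [P1→C gives 8>7; P2→S gives 8>4; P3→Z gives 8>3]
(B,Q,Y): not NE [P2→R gives 8>3; P3→Z gives 8>5]
(B,Q,Z): not NE [P2→P gives 6>0]
(B,Q,W): not NE [P2→S gives 5>2; P3→Z gives 8>3]
(B,R,X): not NE [P2→S gives 8>6; P3→Z gives 3>2]
(B,R,Y): not NE [P1→A gives 9>4; P3→Z gives 3>2]
(B,R,Z): not NE [P2→P gives 6>5]
(B,R,W): not NE [P1→D gives 5>3; P2→S gives 5>1; P3→Z gives 3>0]
(B,S,X): not NE [P1→A gives 9>5; P3→Z gives 8>3]
(B,S,Y): not NE [P1→A gives 8>4; P2→R gives 8>7; P3→Z gives 8>3]
(B,S,Z): not NE [P2→P gives 6>3]
(B,S,W): not NE [P1→A gives 7>6; P3→Z gives 8>1]
(C,P,X): not NE [P1→D gives 9>2; P2→Q gives 8>5]
(C,P,Y): not NE [P1→D gives 9>6; P2→S gives 8>2]
(C,P,Z): not NE [P1→B gives 8>1; P2→S gives 8>2; P3→Y gives 6>4]
(C,P,W): not NE [P1→A gives 9>5; P2→Q gives 9>0; P3→Y gives 6>5]
(C,Q,X): not NE [P3→Y gives 9>2]
(C,Q,Y): not NE [P1→B gives 12>9]
(C,Q,Z): not NE [P1→B gives 8>0; P3→Y gives 9>7]
(C,Q,W): not NE [P1→B gives 8>1; P3→Y gives 9>8]
(C,R,X): not NE [P2→Q gives 8>0; P3→Y gives 7>5]
(C,R,Y): not NE [P1→A gives 9>2; P2→S gives 8>5]
(C,R,Z): not NE [P1→B gives 4>1; P2→S gives 8>0; P3→Y gives 7>6]
(C,R,W): not NE [P1→D gives 5>0; P2→Q gives 9>5; P3→Y gives 7>2]
(C,S,X): not NE [P1→A gives 9>6; P2→Q gives 8>1; P3→Y gives 7>5]
(C,S,Y): not NE [P1→A gives 8>4]
(C,S,Z): not NE [P3→Y gives 7>0]
(C,S,W): not NE [P1→A gives 7>5; P2→Q gives 9>8; P3→Y gives 7>4]
(D,P,X): not NE [P3→W gives 6>5]
(D,P,Y): not NE [P2→R gives 8>3]
(D,P,Z): not NE [P1→B gives 8>3; P3→W gives 6>5]
(D,P,W): not NE [P1→A gives 9>0; P2→R gives 9>3]
(D,Q,X): not NE [P1→C gives 8>1; P2→P gives 9>6; P3→W gives 9>5]
(D,Q,Y): not NE [P1→B gives 12>6; P2→R gives 8>5; P3→W gives 9>8]
(D,Q,Z): not NE [P1→B gives 8>0; P2→P gives 9>4; P3→W gives 9>3]
(D,Q,W): not NE [P1→B gives 8>6; P2→R gives 9>6]
(D,R,X): not NE [P1→C gives 9>3; P2→P gives 9>0; P3→Z gives 8>2]
(D,R,Y): not NE [P1→A gives 9>8]
(D,R,Z): not NE [P1→B gives 4>2; P2→P gives 9>3]
(D,R,W): not NE [P3→Z gives 8>7]
(D,S,X): not NE [P1→A gives 9>2; P2→P gives 9>1; P3→Z gives 9>4]
(D,S,Y): not NE [P1→A gives 8>7; P2→R gives 8>6; P3→Z gives 9>3]
(D,S,Z): not NE [P1→C gives 6>3; P2→P gives 9>3]
(D,S,W): not NE [P1→A gives 7>0; P2→R gives 9>3; P3→Z gives 9>5]

PSNE: ∅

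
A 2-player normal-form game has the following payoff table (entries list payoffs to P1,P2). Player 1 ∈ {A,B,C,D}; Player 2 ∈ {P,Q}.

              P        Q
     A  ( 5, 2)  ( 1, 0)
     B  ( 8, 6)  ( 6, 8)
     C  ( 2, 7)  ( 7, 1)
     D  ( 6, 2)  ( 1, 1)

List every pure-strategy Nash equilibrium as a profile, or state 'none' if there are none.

PSNE: ∅

(A,P): not NE [P1→B gives 8>5]
(A,Q): not NE [P1→C gives 7>1; P2→P gives 2>0]
(B,P): not NE [P2→Q gives 8>6]
(B,Q): not NE [P1→C gives 7>6]
(C,P): not NE [P1→B gives 8>2]
(C,Q): not NE [P2→P gives 7>1]
(D,P): not NE [P1→B gives 8>6]
(D,Q): not NE [P1→C gives 7>1; P2→P gives 2>1]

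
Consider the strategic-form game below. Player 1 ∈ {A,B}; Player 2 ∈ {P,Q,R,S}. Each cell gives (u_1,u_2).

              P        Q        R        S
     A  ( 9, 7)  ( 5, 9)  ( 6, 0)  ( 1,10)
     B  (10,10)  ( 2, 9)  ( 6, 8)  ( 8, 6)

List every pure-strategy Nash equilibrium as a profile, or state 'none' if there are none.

(A,P): not NE [P1→B gives 10>9; P2→S gives 10>7]
(A,Q): not NE [P2→S gives 10>9]
(A,R): not NE [P2→S gives 10>0]
(A,S): not NE [P1→B gives 8>1]
(B,P): NE
(B,Q): not NE [P1→A gives 5>2; P2→P gives 10>9]
(B,R): not NE [P2→P gives 10>8]
(B,S): not NE [P2→P gives 10>6]

Nash profiles: (B,P)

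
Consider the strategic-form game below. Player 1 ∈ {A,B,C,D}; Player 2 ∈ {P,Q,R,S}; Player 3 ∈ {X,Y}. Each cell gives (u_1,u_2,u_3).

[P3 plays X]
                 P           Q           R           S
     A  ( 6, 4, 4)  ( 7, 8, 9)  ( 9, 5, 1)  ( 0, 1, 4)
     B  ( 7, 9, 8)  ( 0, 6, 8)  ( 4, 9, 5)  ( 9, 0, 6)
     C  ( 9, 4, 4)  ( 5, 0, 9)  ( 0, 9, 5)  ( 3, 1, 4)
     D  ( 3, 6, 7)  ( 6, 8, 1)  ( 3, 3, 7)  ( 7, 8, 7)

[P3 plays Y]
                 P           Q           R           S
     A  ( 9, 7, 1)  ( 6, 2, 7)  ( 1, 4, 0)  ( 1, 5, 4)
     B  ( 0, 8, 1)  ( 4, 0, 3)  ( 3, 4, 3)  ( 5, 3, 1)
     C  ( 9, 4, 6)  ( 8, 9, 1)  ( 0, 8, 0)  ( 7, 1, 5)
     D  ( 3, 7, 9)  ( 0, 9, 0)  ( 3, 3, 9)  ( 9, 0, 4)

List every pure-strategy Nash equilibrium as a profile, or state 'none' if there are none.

PSNE = {(A,Q,X)}

(A,P,X): not NE [P1→C gives 9>6; P2→Q gives 8>4]
(A,P,Y): not NE [P3→X gives 4>1]
(A,Q,X): NE
(A,Q,Y): not NE [P1→C gives 8>6; P2→P gives 7>2; P3→X gives 9>7]
(A,R,X): not NE [P2→Q gives 8>5]
(A,R,Y): not NE [P1→D gives 3>1; P2→P gives 7>4; P3→X gives 1>0]
(A,S,X): not NE [P1→B gives 9>0; P2→Q gives 8>1]
(A,S,Y): not NE [P1→D gives 9>1; P2→P gives 7>5]
(B,P,X): not NE [P1→C gives 9>7]
(B,P,Y): not NE [P1→C gives 9>0; P3→X gives 8>1]
(B,Q,X): not NE [P1→A gives 7>0; P2→R gives 9>6]
(B,Q,Y): not NE [P1→C gives 8>4; P2→P gives 8>0; P3→X gives 8>3]
(B,R,X): not NE [P1→A gives 9>4]
(B,R,Y): not NE [P2→P gives 8>4; P3→X gives 5>3]
(B,S,X): not NE [P2→R gives 9>0]
(B,S,Y): not NE [P1→D gives 9>5; P2→P gives 8>3; P3→X gives 6>1]
(C,P,X): not NE [P2→R gives 9>4; P3→Y gives 6>4]
(C,P,Y): not NE [P2→Q gives 9>4]
(C,Q,X): not NE [P1→A gives 7>5; P2→R gives 9>0]
(C,Q,Y): not NE [P3→X gives 9>1]
(C,R,X): not NE [P1→A gives 9>0]
(C,R,Y): not NE [P1→D gives 3>0; P2→Q gives 9>8; P3→X gives 5>0]
(C,S,X): not NE [P1→B gives 9>3; P2→R gives 9>1; P3→Y gives 5>4]
(C,S,Y): not NE [P1→D gives 9>7; P2→Q gives 9>1]
(D,P,X): not NE [P1→C gives 9>3; P2→S gives 8>6; P3→Y gives 9>7]
(D,P,Y): not NE [P1→C gives 9>3; P2→Q gives 9>7]
(D,Q,X): not NE [P1→A gives 7>6]
(D,Q,Y): not NE [P1→C gives 8>0; P3→X gives 1>0]
(D,R,X): not NE [P1→A gives 9>3; P2→S gives 8>3; P3→Y gives 9>7]
(D,R,Y): not NE [P2→Q gives 9>3]
(D,S,X): not NE [P1→B gives 9>7]
(D,S,Y): not NE [P2→Q gives 9>0; P3→X gives 7>4]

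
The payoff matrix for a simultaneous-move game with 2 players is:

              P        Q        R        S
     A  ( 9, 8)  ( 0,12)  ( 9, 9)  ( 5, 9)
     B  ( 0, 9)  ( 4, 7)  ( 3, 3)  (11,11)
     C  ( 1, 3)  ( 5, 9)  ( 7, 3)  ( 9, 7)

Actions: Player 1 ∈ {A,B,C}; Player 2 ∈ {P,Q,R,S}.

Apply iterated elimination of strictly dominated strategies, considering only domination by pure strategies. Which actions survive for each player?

Remaining: P1:{B,C} P2:{Q,S}

P2 drop P (S beats it: A:9>8 B:11>9 C:7>3)
P2 drop R (Q beats it: A:12>9 B:7>3 C:9>3)
P1 drop A (B beats it: Q:4>0 S:11>5)
P1→{B,C} P2→{Q,S}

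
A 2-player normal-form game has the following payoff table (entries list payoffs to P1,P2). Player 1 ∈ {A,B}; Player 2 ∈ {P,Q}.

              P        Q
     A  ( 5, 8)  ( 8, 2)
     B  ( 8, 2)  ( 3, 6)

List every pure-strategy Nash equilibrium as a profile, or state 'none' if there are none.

PSNE: ∅

(A,P): not NE [P1→B gives 8>5]
(A,Q): not NE [P2→P gives 8>2]
(B,P): not NE [P2→Q gives 6>2]
(B,Q): not NE [P1→A gives 8>3]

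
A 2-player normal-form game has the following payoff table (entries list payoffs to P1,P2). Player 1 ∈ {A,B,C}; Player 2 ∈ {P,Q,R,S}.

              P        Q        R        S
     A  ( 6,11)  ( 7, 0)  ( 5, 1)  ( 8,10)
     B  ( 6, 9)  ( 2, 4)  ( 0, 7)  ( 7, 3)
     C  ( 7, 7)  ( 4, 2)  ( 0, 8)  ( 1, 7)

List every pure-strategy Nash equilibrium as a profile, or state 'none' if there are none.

(A,P): not NE [P1→C gives 7>6]
(A,Q): not NE [P2→P gives 11>0]
(A,R): not NE [P2→P gives 11>1]
(A,S): not NE [P2→P gives 11>10]
(B,P): not NE [P1→C gives 7>6]
(B,Q): not NE [P1→A gives 7>2; P2→P gives 9>4]
(B,R): not NE [P1→A gives 5>0; P2→P gives 9>7]
(B,S): not NE [P1→A gives 8>7; P2→P gives 9>3]
(C,P): not NE [P2→R gives 8>7]
(C,Q): not NE [P1→A gives 7>4; P2→R gives 8>2]
(C,R): not NE [P1→A gives 5>0]
(C,S): not NE [P1→A gives 8>1; P2→R gives 8>7]

No pure NE.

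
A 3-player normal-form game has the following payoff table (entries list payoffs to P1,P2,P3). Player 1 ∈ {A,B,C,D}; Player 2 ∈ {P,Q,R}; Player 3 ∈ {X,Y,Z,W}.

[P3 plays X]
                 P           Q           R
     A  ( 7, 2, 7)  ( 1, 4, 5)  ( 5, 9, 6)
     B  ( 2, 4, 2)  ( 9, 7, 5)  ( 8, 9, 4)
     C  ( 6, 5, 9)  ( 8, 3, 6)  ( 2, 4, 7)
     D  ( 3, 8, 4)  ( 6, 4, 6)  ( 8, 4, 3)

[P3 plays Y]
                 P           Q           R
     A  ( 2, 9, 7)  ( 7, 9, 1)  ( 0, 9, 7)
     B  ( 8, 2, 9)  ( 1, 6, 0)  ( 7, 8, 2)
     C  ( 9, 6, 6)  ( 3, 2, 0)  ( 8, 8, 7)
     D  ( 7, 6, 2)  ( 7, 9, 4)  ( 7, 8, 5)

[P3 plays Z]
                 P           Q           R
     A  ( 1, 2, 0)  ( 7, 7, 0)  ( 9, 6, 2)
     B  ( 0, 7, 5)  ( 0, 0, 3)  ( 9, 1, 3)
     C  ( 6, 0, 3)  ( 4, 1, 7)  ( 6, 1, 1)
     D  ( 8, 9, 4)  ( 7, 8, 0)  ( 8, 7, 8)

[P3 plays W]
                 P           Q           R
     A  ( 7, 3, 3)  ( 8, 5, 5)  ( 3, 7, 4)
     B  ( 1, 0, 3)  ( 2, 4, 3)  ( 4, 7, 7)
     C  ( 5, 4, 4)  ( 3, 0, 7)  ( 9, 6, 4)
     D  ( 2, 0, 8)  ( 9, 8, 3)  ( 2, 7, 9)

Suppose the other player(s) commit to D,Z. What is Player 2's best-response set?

P2 best: {P}

u_2(P vs D,Z) = 9
u_2(Q vs D,Z) = 8
u_2(R vs D,Z) = 7
max payoff 9 at {P}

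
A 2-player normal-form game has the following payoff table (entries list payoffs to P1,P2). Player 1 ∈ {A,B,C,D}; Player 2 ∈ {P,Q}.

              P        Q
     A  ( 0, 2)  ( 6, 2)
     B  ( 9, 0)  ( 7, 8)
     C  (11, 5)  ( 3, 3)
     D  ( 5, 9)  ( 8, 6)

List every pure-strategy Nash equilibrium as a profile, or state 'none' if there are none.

(A,P): not NE [P1→C gives 11>0]
(A,Q): not NE [P1→D gives 8>6]
(B,P): not NE [P1→C gives 11>9; P2→Q gives 8>0]
(B,Q): not NE [P1→D gives 8>7]
(C,P): NE
(C,Q): not NE [P1→D gives 8>3; P2→P gives 5>3]
(D,P): not NE [P1→C gives 11>5]
(D,Q): not NE [P2→P gives 9>6]

PSNE = {(C,P)}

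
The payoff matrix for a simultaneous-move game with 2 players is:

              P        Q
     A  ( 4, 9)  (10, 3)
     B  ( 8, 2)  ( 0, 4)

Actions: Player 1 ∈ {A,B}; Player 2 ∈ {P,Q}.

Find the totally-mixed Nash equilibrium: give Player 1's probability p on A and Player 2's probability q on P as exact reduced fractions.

(p,q) = (1/4, 5/7)

P1 indiff ⇒ q·4+(1-q)·10 = q·8+(1-q)·0 ⇒ q(-4) = (1-q)(-10) ⇒ q = 5/7
P2 indiff ⇒ p·9+(1-p)·2 = p·3+(1-p)·4 ⇒ p(6) = (1-p)(2) ⇒ p = 1/4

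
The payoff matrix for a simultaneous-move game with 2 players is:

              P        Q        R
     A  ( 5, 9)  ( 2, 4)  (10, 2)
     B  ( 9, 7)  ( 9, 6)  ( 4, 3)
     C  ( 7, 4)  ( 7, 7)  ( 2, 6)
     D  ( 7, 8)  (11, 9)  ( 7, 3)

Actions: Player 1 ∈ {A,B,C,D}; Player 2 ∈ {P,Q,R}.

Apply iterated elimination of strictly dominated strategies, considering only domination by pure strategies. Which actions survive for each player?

P1 drop C (B beats it: P:9>7 Q:9>7 R:4>2)
P2 drop R (P beats it: A:9>2 B:7>3 D:8>3)
P1 drop A (B beats it: P:9>5 Q:9>2)
P1→{B,D} P2→{P,Q}

IESDS → P1:{B,D} P2:{P,Q}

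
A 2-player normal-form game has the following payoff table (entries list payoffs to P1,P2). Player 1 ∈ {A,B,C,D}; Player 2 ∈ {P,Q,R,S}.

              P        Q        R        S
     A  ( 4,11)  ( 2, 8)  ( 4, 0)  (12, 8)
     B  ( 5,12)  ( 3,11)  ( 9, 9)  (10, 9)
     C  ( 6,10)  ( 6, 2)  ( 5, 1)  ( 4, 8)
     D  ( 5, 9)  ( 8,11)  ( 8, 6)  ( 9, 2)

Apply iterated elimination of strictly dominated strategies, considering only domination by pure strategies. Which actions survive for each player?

IESDS → P1:{C,D} P2:{P,Q}

P2 drop R (P beats it: A:11>0 B:12>9 C:10>1 D:9>6)
P2 drop S (P beats it: A:11>8 B:12>9 C:10>8 D:9>2)
P1 drop A (B beats it: P:5>4 Q:3>2)
P1 drop B (C beats it: P:6>5 Q:6>3)
P1→{C,D} P2→{P,Q}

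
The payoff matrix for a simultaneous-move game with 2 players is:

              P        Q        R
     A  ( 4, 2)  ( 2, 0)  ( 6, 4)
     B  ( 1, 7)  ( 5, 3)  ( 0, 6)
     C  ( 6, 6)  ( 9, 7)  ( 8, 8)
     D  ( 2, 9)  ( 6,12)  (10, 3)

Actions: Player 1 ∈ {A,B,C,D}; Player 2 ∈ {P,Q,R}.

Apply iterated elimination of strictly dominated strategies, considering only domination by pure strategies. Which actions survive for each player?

Remaining: P1:{C,D} P2:{Q,R}

P1 drop A (C beats it: P:6>4 Q:9>2 R:8>6)
P1 drop B (C beats it: P:6>1 Q:9>5 R:8>0)
P2 drop P (Q beats it: C:7>6 D:12>9)
P1→{C,D} P2→{Q,R}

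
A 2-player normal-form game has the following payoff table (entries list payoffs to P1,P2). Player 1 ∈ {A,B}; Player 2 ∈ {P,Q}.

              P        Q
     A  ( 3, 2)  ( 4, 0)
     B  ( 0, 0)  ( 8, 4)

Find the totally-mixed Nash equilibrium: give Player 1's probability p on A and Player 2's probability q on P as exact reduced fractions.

P1 indiff ⇒ q·3+(1-q)·4 = q·0+(1-q)·8 ⇒ q(3) = (1-q)(4) ⇒ q = 4/7
P2 indiff ⇒ p·2+(1-p)·0 = p·0+(1-p)·4 ⇒ p(2) = (1-p)(4) ⇒ p = 2/3

P1 mixes 2/3 on A; P2 mixes 4/7 on P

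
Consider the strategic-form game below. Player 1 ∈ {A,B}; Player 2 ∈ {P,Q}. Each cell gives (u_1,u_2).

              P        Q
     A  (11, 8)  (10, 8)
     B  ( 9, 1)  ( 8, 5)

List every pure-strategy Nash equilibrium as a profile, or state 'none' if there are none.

(A,P): NE
(A,Q): NE
(B,P): not NE [P1→A gives 11>9; P2→Q gives 5>1]
(B,Q): not NE [P1→A gives 10>8]

NE set: (A,P), (A,Q)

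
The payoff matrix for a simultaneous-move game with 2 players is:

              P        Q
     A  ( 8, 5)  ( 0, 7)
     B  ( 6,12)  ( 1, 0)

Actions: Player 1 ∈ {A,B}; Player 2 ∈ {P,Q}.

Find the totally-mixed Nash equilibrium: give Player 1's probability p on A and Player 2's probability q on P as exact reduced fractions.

P1 indiff ⇒ q·8+(1-q)·0 = q·6+(1-q)·1 ⇒ q(2) = (1-q)(1) ⇒ q = 1/3
P2 indiff ⇒ p·5+(1-p)·12 = p·7+(1-p)·0 ⇒ p(-2) = (1-p)(-12) ⇒ p = 6/7

p=6/7, q=1/3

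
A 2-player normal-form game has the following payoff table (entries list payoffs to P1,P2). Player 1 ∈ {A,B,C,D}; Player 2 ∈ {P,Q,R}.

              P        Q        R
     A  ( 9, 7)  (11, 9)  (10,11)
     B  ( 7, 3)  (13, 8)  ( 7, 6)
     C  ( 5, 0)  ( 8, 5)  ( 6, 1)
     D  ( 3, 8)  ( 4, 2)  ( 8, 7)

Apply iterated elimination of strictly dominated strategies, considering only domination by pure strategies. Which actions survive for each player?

IESDS → P1:{A,B} P2:{Q,R}

P1 drop C (A beats it: P:9>5 Q:11>8 R:10>6)
P1 drop D (A beats it: P:9>3 Q:11>4 R:10>8)
P2 drop P (Q beats it: A:9>7 B:8>3)
P1→{A,B} P2→{Q,R}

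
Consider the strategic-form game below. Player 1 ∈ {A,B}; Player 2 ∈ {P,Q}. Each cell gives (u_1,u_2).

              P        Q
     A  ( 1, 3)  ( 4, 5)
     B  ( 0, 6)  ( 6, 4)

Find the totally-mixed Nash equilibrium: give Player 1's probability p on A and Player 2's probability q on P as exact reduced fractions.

P1 mixes 1/2 on A; P2 mixes 2/3 on P

P1 indiff ⇒ q·1+(1-q)·4 = q·0+(1-q)·6 ⇒ q(1) = (1-q)(2) ⇒ q = 2/3
P2 indiff ⇒ p·3+(1-p)·6 = p·5+(1-p)·4 ⇒ p(-2) = (1-p)(-2) ⇒ p = 1/2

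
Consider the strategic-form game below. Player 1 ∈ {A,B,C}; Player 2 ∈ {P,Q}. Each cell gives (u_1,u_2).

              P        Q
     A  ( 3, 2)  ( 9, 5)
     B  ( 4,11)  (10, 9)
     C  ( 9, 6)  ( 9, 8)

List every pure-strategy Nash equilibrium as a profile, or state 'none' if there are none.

No pure NE.

(A,P): not NE [P1→C gives 9>3; P2→Q gives 5>2]
(A,Q): not NE [P1→B gives 10>9]
(B,P): not NE [P1→C gives 9>4]
(B,Q): not NE [P2→P gives 11>9]
(C,P): not NE [P2→Q gives 8>6]
(C,Q): not NE [P1→B gives 10>9]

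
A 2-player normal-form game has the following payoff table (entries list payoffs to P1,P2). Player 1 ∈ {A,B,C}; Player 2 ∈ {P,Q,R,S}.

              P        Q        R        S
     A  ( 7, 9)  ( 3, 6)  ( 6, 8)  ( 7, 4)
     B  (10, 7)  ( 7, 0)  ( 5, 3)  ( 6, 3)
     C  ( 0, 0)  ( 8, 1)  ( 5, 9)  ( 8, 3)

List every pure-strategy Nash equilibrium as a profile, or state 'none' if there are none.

PSNE = {(B,P)}

(A,P): not NE [P1→B gives 10>7]
(A,Q): not NE [P1→C gives 8>3; P2→P gives 9>6]
(A,R): not NE [P2→P gives 9>8]
(A,S): not NE [P1→C gives 8>7; P2→P gives 9>4]
(B,P): NE
(B,Q): not NE [P1→C gives 8>7; P2→P gives 7>0]
(B,R): not NE [P1→A gives 6>5; P2→P gives 7>3]
(B,S): not NE [P1→C gives 8>6; P2→P gives 7>3]
(C,P): not NE [P1→B gives 10>0; P2→R gives 9>0]
(C,Q): not NE [P2→R gives 9>1]
(C,R): not NE [P1→A gives 6>5]
(C,S): not NE [P2→R gives 9>3]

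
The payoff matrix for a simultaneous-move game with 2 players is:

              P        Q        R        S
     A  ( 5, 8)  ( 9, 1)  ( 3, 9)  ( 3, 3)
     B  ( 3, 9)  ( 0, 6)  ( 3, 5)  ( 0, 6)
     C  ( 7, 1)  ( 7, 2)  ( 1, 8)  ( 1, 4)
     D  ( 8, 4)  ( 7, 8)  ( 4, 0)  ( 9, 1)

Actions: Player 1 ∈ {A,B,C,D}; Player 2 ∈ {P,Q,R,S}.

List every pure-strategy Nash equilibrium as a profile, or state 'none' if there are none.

PSNE: ∅

(A,P): not NE [P1→D gives 8>5; P2→R gives 9>8]
(A,Q): not NE [P2→R gives 9>1]
(A,R): not NE [P1→D gives 4>3]
(A,S): not NE [P1→D gives 9>3; P2→R gives 9>3]
(B,P): not NE [P1→D gives 8>3]
(B,Q): not NE [P1→A gives 9>0; P2→P gives 9>6]
(B,R): not NE [P1→D gives 4>3; P2→P gives 9>5]
(B,S): not NE [P1→D gives 9>0; P2→P gives 9>6]
(C,P): not NE [P1→D gives 8>7; P2→R gives 8>1]
(C,Q): not NE [P1→A gives 9>7; P2→R gives 8>2]
(C,R): not NE [P1→D gives 4>1]
(C,S): not NE [P1→D gives 9>1; P2→R gives 8>4]
(D,P): not NE [P2→Q gives 8>4]
(D,Q): not NE [P1→A gives 9>7]
(D,R): not NE [P2→Q gives 8>0]
(D,S): not NE [P2→Q gives 8>1]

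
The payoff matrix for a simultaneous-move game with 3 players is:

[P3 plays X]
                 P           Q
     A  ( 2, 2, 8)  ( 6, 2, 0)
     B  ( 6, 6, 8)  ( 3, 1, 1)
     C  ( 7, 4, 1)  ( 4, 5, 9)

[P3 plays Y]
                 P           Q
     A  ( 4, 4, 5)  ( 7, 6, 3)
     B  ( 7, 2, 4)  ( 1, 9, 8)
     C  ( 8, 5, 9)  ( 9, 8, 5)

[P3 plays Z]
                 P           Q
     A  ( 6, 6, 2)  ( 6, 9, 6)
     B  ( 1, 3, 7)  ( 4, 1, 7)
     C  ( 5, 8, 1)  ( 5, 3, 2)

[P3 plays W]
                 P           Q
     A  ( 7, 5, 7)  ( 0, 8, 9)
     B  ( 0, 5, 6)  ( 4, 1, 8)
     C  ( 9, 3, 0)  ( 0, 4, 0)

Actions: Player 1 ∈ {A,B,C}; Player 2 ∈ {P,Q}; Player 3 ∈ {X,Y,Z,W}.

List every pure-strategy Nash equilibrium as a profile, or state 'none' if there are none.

(A,P,X): not NE [P1→C gives 7>2]
(A,P,Y): not NE [P1→C gives 8>4; P2→Q gives 6>4; P3→X gives 8>5]
(A,P,Z): not NE [P2→Q gives 9>6; P3→X gives 8>2]
(A,P,W): not NE [P1→C gives 9>7; P2→Q gives 8>5; P3→X gives 8>7]
(A,Q,X): not NE [P3→W gives 9>0]
(A,Q,Y): not NE [P1→C gives 9>7; P3→W gives 9>3]
(A,Q,Z): not NE [P3→W gives 9>6]
(A,Q,W): not NE [P1→B gives 4>0]
(B,P,X): not NE [P1→C gives 7>6]
(B,P,Y): not NE [P1→C gives 8>7; P2→Q gives 9>2; P3→X gives 8>4]
(B,P,Z): not NE [P1→A gives 6>1; P3→X gives 8>7]
(B,P,W): not NE [P1→C gives 9>0; P3→X gives 8>6]
(B,Q,X): not NE [P1→A gives 6>3; P2→P gives 6>1; P3→W gives 8>1]
(B,Q,Y): not NE [P1→C gives 9>1]
(B,Q,Z): not NE [P1→A gives 6>4; P2→P gives 3>1; P3→W gives 8>7]
(B,Q,W): not NE [P2→P gives 5>1]
(C,P,X): not NE [P2→Q gives 5>4; P3→Y gives 9>1]
(C,P,Y): not NE [P2→Q gives 8>5]
(C,P,Z): not NE [P1→A gives 6>5; P3→Y gives 9>1]
(C,P,W): not NE [P2→Q gives 4>3; P3→Y gives 9>0]
(C,Q,X): not NE [P1→A gives 6>4]
(C,Q,Y): not NE [P3→X gives 9>5]
(C,Q,Z): not NE [P1→A gives 6>5; P2→P gives 8>3; P3→X gives 9>2]
(C,Q,W): not NE [P1→B gives 4>0; P3→X gives 9>0]

Equilibria: none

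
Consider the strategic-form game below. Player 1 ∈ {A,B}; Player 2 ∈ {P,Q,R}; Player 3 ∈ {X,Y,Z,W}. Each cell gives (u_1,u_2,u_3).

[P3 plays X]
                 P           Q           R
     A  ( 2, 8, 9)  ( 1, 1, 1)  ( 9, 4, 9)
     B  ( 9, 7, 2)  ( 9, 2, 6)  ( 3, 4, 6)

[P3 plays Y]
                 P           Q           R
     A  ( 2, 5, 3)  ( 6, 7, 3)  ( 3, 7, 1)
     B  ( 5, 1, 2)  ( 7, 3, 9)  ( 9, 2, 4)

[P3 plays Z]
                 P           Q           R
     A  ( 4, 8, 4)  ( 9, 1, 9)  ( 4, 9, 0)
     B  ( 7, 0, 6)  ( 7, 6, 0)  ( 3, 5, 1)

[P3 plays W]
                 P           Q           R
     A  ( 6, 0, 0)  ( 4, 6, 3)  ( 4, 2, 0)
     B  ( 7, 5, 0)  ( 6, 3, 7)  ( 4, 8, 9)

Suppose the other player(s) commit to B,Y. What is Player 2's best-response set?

BR_2 = {Q}

u_2(P vs B,Y) = 1
u_2(Q vs B,Y) = 3
u_2(R vs B,Y) = 2
max payoff 3 at {Q}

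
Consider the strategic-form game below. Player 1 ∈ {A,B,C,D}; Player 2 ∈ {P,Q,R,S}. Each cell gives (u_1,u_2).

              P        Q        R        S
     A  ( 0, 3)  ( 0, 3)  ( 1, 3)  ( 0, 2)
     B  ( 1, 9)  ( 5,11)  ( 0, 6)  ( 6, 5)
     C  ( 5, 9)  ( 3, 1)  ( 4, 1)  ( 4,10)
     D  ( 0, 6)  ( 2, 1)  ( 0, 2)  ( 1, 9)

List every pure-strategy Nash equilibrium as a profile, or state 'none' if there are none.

NE set: (B,Q)

(A,P): not NE [P1→C gives 5>0]
(A,Q): not NE [P1→B gives 5>0]
(A,R): not NE [P1→C gives 4>1]
(A,S): not NE [P1→B gives 6>0; P2→R gives 3>2]
(B,P): not NE [P1→C gives 5>1; P2→Q gives 11>9]
(B,Q): NE
(B,R): not NE [P1→C gives 4>0; P2→Q gives 11>6]
(B,S): not NE [P2→Q gives 11>5]
(C,P): not NE [P2→S gives 10>9]
(C,Q): not NE [P1→B gives 5>3; P2→S gives 10>1]
(C,R): not NE [P2→S gives 10>1]
(C,S): not NE [P1→B gives 6>4]
(D,P): not NE [P1→C gives 5>0; P2→S gives 9>6]
(D,Q): not NE [P1→B gives 5>2; P2→S gives 9>1]
(D,R): not NE [P1→C gives 4>0; P2→S gives 9>2]
(D,S): not NE [P1→B gives 6>1]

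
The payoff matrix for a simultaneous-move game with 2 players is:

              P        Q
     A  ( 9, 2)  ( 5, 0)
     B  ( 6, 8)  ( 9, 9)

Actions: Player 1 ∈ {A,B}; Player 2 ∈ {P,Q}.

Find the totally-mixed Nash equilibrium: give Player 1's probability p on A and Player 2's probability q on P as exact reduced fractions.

P1 indiff ⇒ q·9+(1-q)·5 = q·6+(1-q)·9 ⇒ q(3) = (1-q)(4) ⇒ q = 4/7
P2 indiff ⇒ p·2+(1-p)·8 = p·0+(1-p)·9 ⇒ p(2) = (1-p)(1) ⇒ p = 1/3

(p,q) = (1/3, 4/7)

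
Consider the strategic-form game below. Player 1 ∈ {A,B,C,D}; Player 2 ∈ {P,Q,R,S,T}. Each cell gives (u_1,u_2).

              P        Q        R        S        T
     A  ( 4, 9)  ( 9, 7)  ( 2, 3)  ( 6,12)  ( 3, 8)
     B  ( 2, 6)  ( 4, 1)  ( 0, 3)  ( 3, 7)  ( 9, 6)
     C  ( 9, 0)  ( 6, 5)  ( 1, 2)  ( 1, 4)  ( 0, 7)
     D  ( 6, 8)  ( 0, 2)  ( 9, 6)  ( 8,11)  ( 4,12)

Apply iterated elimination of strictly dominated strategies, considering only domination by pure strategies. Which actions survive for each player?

Survivors P1:{B,D} P2:{S,T}

P2 drop P (S beats it: A:12>9 B:7>6 C:4>0 D:11>8)
P1 drop C (A beats it: Q:9>6 R:2>1 S:6>1 T:3>0)
P2 drop Q (S beats it: A:12>7 B:7>1 D:11>2)
P1 drop A (D beats it: R:9>2 S:8>6 T:4>3)
P2 drop R (S beats it: B:7>3 D:11>6)
P1→{B,D} P2→{S,T}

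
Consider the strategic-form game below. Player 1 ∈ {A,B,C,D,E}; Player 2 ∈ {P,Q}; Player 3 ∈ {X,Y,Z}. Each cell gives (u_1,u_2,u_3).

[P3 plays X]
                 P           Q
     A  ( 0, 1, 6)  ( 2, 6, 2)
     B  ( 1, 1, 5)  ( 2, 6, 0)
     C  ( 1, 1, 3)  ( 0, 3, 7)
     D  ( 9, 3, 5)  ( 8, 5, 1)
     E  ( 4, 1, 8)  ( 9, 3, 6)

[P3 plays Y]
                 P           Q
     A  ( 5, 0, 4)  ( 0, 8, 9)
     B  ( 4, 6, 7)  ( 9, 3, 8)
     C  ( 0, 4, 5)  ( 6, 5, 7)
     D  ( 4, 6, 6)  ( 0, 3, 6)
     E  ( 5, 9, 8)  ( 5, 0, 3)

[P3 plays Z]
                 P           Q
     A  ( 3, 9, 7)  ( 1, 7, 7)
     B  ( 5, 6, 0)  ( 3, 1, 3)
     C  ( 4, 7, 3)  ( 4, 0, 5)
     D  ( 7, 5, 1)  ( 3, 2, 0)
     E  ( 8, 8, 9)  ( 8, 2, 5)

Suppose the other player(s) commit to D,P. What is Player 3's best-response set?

u_3(X vs D,P) = 5
u_3(Y vs D,P) = 6
u_3(Z vs D,P) = 1
max payoff 6 at {Y}

P3 best: {Y}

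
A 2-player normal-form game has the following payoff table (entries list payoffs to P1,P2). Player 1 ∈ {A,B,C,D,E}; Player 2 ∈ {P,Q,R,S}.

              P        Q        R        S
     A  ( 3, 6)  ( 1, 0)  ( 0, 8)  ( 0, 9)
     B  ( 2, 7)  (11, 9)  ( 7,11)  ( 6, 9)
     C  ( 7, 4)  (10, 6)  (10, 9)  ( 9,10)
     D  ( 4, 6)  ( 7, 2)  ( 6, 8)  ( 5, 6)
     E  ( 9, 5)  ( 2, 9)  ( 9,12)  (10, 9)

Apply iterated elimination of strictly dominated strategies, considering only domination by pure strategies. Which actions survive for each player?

IESDS → P1:{C,E} P2:{R,S}

P1 drop A (C beats it: P:7>3 Q:10>1 R:10>0 S:9>0)
P1 drop D (C beats it: P:7>4 Q:10>7 R:10>6 S:9>5)
P2 drop P (Q beats it: B:9>7 C:6>4 E:9>5)
P2 drop Q (R beats it: B:11>9 C:9>6 E:12>9)
P1 drop B (C beats it: R:10>7 S:9>6)
P1→{C,E} P2→{R,S}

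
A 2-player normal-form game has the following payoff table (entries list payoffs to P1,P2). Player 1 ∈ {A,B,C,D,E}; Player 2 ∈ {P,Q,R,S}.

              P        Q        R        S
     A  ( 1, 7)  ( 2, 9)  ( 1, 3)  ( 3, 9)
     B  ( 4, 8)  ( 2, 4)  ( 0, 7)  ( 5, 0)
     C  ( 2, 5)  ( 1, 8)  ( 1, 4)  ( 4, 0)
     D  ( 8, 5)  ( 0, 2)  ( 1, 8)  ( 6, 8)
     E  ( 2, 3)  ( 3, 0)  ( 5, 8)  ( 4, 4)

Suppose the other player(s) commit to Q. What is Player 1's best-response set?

P1 best: {E}

u_1(A vs Q) = 2
u_1(B vs Q) = 2
u_1(C vs Q) = 1
u_1(D vs Q) = 0
u_1(E vs Q) = 3
max payoff 3 at {E}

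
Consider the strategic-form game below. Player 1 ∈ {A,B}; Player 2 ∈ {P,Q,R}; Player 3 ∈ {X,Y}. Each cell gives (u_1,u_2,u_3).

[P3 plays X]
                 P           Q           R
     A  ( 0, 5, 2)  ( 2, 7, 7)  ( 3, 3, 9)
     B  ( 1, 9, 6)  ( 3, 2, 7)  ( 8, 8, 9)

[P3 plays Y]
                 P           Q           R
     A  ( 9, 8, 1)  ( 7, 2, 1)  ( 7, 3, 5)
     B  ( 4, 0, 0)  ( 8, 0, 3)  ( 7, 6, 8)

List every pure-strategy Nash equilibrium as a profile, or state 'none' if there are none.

(A,P,X): not NE [P1→B gives 1>0; P2→Q gives 7>5]
(A,P,Y): not NE [P3→X gives 2>1]
(A,Q,X): not NE [P1→B gives 3>2]
(A,Q,Y): not NE [P1→B gives 8>7; P2→P gives 8>2; P3→X gives 7>1]
(A,R,X): not NE [P1→B gives 8>3; P2→Q gives 7>3]
(A,R,Y): not NE [P2→P gives 8>3; P3→X gives 9>5]
(B,P,X): NE
(B,P,Y): not NE [P1→A gives 9>4; P2→R gives 6>0; P3→X gives 6>0]
(B,Q,X): not NE [P2→P gives 9>2]
(B,Q,Y): not NE [P2→R gives 6>0; P3→X gives 7>3]
(B,R,X): not NE [P2→P gives 9>8]
(B,R,Y): not NE [P3→X gives 9>8]

PSNE = {(B,P,X)}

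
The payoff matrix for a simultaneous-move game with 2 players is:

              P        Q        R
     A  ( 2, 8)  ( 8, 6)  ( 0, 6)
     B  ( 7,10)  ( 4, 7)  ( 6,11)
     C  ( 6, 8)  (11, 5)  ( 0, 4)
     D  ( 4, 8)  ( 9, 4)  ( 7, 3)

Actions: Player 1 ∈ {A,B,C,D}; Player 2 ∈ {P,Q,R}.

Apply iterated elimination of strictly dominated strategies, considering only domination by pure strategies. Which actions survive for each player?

IESDS → P1:{B,D} P2:{P,R}

P1 drop A (D beats it: P:4>2 Q:9>8 R:7>0)
P2 drop Q (P beats it: B:10>7 C:8>5 D:8>4)
P1 drop C (B beats it: P:7>6 R:6>0)
P1→{B,D} P2→{P,R}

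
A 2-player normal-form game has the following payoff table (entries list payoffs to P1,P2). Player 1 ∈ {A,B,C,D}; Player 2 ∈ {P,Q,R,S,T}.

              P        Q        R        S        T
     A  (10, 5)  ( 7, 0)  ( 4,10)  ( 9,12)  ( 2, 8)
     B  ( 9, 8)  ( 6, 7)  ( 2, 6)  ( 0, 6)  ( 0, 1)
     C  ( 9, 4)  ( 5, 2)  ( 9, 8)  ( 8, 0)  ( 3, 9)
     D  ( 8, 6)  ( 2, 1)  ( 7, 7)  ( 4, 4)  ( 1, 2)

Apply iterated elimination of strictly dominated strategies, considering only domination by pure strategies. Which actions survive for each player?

P1 drop B (A beats it: P:10>9 Q:7>6 R:4>2 S:9>0 T:2>0)
P1 drop D (C beats it: P:9>8 Q:5>2 R:9>7 S:8>4 T:3>1)
P2 drop P (R beats it: A:10>5 C:8>4)
P2 drop Q (R beats it: A:10>0 C:8>2)
P1→{A,C} P2→{R,S,T}

IESDS → P1:{A,C} P2:{R,S,T}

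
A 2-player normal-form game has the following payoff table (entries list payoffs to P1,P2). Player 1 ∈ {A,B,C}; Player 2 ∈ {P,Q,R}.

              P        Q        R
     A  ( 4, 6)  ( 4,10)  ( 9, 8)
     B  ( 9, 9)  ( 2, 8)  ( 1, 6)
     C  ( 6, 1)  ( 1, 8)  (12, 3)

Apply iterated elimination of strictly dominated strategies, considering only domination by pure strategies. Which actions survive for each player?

Survivors P1:{A,B} P2:{P,Q}

P2 drop R (Q beats it: A:10>8 B:8>6 C:8>3)
P1 drop C (B beats it: P:9>6 Q:2>1)
P1→{A,B} P2→{P,Q}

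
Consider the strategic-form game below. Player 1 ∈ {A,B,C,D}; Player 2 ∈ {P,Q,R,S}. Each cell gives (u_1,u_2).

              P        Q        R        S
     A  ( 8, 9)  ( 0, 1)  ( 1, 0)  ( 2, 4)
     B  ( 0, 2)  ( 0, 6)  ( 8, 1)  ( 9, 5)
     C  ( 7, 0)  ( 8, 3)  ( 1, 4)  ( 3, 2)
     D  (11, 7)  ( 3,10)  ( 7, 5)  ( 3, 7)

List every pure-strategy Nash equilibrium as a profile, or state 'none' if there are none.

Equilibria: none

(A,P): not NE [P1→D gives 11>8]
(A,Q): not NE [P1→C gives 8>0; P2→P gives 9>1]
(A,R): not NE [P1→B gives 8>1; P2→P gives 9>0]
(A,S): not NE [P1→B gives 9>2; P2→P gives 9>4]
(B,P): not NE [P1→D gives 11>0; P2→Q gives 6>2]
(B,Q): not NE [P1→C gives 8>0]
(B,R): not NE [P2→Q gives 6>1]
(B,S): not NE [P2→Q gives 6>5]
(C,P): not NE [P1→D gives 11>7; P2→R gives 4>0]
(C,Q): not NE [P2→R gives 4>3]
(C,R): not NE [P1→B gives 8>1]
(C,S): not NE [P1→B gives 9>3; P2→R gives 4>2]
(D,P): not NE [P2→Q gives 10>7]
(D,Q): not NE [P1→C gives 8>3]
(D,R): not NE [P1→B gives 8>7; P2→Q gives 10>5]
(D,S): not NE [P1→B gives 9>3; P2→Q gives 10>7]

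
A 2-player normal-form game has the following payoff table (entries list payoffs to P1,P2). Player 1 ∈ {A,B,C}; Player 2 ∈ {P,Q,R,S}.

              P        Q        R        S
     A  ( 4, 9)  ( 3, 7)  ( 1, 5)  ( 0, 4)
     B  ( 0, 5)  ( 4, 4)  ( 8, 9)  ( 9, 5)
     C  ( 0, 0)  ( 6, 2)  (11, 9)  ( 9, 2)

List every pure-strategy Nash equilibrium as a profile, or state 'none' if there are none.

NE set: (A,P), (C,R)

(A,P): NE
(A,Q): not NE [P1→C gives 6>3; P2→P gives 9>7]
(A,R): not NE [P1→C gives 11>1; P2→P gives 9>5]
(A,S): not NE [P1→C gives 9>0; P2→P gives 9>4]
(B,P): not NE [P1→A gives 4>0; P2→R gives 9>5]
(B,Q): not NE [P1→C gives 6>4; P2→R gives 9>4]
(B,R): not NE [P1→C gives 11>8]
(B,S): not NE [P2→R gives 9>5]
(C,P): not NE [P1→A gives 4>0; P2→R gives 9>0]
(C,Q): not NE [P2→R gives 9>2]
(C,R): NE
(C,S): not NE [P2→R gives 9>2]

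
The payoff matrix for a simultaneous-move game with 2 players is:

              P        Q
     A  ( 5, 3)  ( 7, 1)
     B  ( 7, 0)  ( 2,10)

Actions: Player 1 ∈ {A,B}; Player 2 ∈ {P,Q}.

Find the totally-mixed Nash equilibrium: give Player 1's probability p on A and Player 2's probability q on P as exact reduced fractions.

P1 indiff ⇒ q·5+(1-q)·7 = q·7+(1-q)·2 ⇒ q(-2) = (1-q)(-5) ⇒ q = 5/7
P2 indiff ⇒ p·3+(1-p)·0 = p·1+(1-p)·10 ⇒ p(2) = (1-p)(10) ⇒ p = 5/6

p=5/6, q=5/7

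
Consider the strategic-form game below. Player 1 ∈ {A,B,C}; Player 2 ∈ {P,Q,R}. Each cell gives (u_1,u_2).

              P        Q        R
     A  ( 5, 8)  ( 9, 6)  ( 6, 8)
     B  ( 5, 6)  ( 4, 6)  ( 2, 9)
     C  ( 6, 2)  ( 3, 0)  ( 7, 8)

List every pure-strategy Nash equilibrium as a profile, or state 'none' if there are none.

Nash profiles: (C,R)

(A,P): not NE [P1→C gives 6>5]
(A,Q): not NE [P2→R gives 8>6]
(A,R): not NE [P1→C gives 7>6]
(B,P): not NE [P1→C gives 6>5; P2→R gives 9>6]
(B,Q): not NE [P1→A gives 9>4; P2→R gives 9>6]
(B,R): not NE [P1→C gives 7>2]
(C,P): not NE [P2→R gives 8>2]
(C,Q): not NE [P1→A gives 9>3; P2→R gives 8>0]
(C,R): NE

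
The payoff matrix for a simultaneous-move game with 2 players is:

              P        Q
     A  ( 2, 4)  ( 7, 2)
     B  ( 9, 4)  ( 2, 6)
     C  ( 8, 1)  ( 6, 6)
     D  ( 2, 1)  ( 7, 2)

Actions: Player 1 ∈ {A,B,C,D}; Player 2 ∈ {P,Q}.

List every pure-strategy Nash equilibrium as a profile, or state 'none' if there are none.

(A,P): not NE [P1→B gives 9>2]
(A,Q): not NE [P2→P gives 4>2]
(B,P): not NE [P2→Q gives 6>4]
(B,Q): not NE [P1→D gives 7>2]
(C,P): not NE [P1→B gives 9>8; P2→Q gives 6>1]
(C,Q): not NE [P1→D gives 7>6]
(D,P): not NE [P1→B gives 9>2; P2→Q gives 2>1]
(D,Q): NE

NE set: (D,Q)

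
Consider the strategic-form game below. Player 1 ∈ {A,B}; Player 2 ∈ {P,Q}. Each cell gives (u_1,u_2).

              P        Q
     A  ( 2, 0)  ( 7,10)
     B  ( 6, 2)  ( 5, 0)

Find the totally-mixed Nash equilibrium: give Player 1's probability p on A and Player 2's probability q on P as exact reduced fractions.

p=1/6, q=1/3

P1 indiff ⇒ q·2+(1-q)·7 = q·6+(1-q)·5 ⇒ q(-4) = (1-q)(-2) ⇒ q = 1/3
P2 indiff ⇒ p·0+(1-p)·2 = p·10+(1-p)·0 ⇒ p(-10) = (1-p)(-2) ⇒ p = 1/6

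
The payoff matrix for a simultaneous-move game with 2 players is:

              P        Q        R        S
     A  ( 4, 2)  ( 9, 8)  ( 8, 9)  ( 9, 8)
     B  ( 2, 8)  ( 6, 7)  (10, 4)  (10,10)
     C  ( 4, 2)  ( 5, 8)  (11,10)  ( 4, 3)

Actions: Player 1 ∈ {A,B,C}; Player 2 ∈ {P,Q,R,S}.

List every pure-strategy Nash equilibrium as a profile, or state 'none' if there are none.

Nash profiles: (B,S), (C,R)

(A,P): not NE [P2→R gives 9>2]
(A,Q): not NE [P2→R gives 9>8]
(A,R): not NE [P1→C gives 11>8]
(A,S): not NE [P1→B gives 10>9; P2→R gives 9>8]
(B,P): not NE [P1→C gives 4>2; P2→S gives 10>8]
(B,Q): not NE [P1→A gives 9>6; P2→S gives 10>7]
(B,R): not NE [P1→C gives 11>10; P2→S gives 10>4]
(B,S): NE
(C,P): not NE [P2→R gives 10>2]
(C,Q): not NE [P1→A gives 9>5; P2→R gives 10>8]
(C,R): NE
(C,S): not NE [P1→B gives 10>4; P2→R gives 10>3]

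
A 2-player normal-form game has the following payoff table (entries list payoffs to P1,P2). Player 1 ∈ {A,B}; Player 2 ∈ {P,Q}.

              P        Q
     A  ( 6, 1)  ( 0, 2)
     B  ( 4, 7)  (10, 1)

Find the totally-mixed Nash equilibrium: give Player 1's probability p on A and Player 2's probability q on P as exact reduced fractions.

p=6/7, q=5/6

P1 indiff ⇒ q·6+(1-q)·0 = q·4+(1-q)·10 ⇒ q(2) = (1-q)(10) ⇒ q = 5/6
P2 indiff ⇒ p·1+(1-p)·7 = p·2+(1-p)·1 ⇒ p(-1) = (1-p)(-6) ⇒ p = 6/7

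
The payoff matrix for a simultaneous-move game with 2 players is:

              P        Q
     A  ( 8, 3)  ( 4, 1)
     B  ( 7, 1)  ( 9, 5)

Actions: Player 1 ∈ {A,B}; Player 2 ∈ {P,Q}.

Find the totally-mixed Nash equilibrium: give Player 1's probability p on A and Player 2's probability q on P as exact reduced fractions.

P1 indiff ⇒ q·8+(1-q)·4 = q·7+(1-q)·9 ⇒ q(1) = (1-q)(5) ⇒ q = 5/6
P2 indiff ⇒ p·3+(1-p)·1 = p·1+(1-p)·5 ⇒ p(2) = (1-p)(4) ⇒ p = 2/3

p=2/3, q=5/6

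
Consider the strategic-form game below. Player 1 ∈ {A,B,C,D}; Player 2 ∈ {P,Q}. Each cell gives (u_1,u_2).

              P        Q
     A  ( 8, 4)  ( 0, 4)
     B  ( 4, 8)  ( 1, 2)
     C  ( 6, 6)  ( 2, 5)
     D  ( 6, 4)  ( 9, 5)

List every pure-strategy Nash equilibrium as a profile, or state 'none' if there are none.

(A,P): NE
(A,Q): not NE [P1→D gives 9>0]
(B,P): not NE [P1→A gives 8>4]
(B,Q): not NE [P1→D gives 9>1; P2→P gives 8>2]
(C,P): not NE [P1→A gives 8>6]
(C,Q): not NE [P1→D gives 9>2; P2→P gives 6>5]
(D,P): not NE [P1→A gives 8>6; P2→Q gives 5>4]
(D,Q): NE

PSNE = {(A,P), (D,Q)}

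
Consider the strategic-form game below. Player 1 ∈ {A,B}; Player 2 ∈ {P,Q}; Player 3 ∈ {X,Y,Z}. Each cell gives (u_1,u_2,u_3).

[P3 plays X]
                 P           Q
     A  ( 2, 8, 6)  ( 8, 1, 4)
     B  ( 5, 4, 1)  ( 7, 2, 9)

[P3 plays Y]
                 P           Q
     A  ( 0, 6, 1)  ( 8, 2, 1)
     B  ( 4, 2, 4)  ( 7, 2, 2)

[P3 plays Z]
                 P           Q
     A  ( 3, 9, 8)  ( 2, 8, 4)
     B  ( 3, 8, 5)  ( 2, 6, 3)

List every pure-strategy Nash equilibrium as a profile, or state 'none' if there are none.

PSNE = {(A,P,Z), (B,P,Z)}

(A,P,X): not NE [P1→B gives 5>2; P3→Z gives 8>6]
(A,P,Y): not NE [P1→B gives 4>0; P3→Z gives 8>1]
(A,P,Z): NE
(A,Q,X): not NE [P2→P gives 8>1]
(A,Q,Y): not NE [P2→P gives 6>2; P3→Z gives 4>1]
(A,Q,Z): not NE [P2→P gives 9>8]
(B,P,X): not NE [P3→Z gives 5>1]
(B,P,Y): not NE [P3→Z gives 5>4]
(B,P,Z): NE
(B,Q,X): not NE [P1→A gives 8>7; P2→P gives 4>2]
(B,Q,Y): not NE [P1→A gives 8>7; P3→X gives 9>2]
(B,Q,Z): not NE [P2→P gives 8>6; P3→X gives 9>3]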